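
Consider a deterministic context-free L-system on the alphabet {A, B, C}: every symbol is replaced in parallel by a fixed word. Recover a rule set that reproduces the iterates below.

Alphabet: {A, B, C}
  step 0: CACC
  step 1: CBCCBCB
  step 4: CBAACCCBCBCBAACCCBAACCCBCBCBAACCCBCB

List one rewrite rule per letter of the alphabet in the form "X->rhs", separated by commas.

  step 0 ⇒ step 1: CACC ⇒ CB·C·CB·CB
    A ↦ C
    C ↦ CB
    B ↦ AA  (constrained at step 1)

A->C, B->AA, C->CB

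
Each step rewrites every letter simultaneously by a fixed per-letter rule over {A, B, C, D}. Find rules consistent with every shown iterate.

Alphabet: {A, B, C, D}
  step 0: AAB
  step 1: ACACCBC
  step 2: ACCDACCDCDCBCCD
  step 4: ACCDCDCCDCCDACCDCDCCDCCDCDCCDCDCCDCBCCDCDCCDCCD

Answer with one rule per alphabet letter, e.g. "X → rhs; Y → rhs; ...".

  step 1 ⇒ step 2: ACACCBC ⇒ AC·CD·AC·CD·CD·CBC·CD
    A ↦ AC
    B ↦ CBC
    C ↦ CD
    D ↦ C  (constrained at step 2)

A->AC, B->CBC, C->CD, D->C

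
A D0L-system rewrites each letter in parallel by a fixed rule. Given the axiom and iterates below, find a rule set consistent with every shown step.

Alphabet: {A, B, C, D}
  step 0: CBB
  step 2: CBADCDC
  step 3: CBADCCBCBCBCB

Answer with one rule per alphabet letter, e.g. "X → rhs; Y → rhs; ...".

  step 2 ⇒ step 3: CBADCDC ⇒ CB·A·DC·CB·CB·CB·CB
    A ↦ DC
    B ↦ A
    C ↦ CB
    D ↦ CB

A->DC, B->A, C->CB, D->CB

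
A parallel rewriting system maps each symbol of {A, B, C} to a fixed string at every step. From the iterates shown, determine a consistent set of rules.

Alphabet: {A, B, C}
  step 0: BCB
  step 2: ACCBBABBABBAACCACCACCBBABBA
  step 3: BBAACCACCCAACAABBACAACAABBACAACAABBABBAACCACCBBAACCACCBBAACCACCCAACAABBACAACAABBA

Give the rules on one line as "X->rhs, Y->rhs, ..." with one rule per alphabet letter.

  step 2 ⇒ step 3: ACCBBABBABBAACCACCACCBBABBA ⇒ BBA·ACC·ACC·CAA·CAA·BBA·CAA·CAA·BBA·CAA·CAA·BBA·BBA·ACC·ACC·BBA·ACC·ACC·BBA·ACC·ACC·CAA·CAA·BBA·CAA·CAA·BBA
    A ↦ BBA
    B ↦ CAA
    C ↦ ACC

A->BBA, B->CAA, C->ACC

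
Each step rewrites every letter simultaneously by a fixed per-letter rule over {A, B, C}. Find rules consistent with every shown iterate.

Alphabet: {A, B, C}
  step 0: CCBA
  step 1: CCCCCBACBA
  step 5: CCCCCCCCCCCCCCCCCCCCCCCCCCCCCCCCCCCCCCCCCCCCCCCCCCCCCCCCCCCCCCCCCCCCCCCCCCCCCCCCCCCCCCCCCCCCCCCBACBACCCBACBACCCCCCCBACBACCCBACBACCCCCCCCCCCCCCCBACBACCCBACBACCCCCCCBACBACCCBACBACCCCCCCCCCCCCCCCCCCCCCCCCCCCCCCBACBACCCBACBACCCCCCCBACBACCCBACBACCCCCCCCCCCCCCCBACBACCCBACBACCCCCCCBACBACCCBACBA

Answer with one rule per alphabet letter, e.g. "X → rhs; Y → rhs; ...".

  step 0 ⇒ step 1: CCBA ⇒ CC·CC·CBA·CBA
    A ↦ CBA
    B ↦ CBA
    C ↦ CC

A->CBA, B->CBA, C->CC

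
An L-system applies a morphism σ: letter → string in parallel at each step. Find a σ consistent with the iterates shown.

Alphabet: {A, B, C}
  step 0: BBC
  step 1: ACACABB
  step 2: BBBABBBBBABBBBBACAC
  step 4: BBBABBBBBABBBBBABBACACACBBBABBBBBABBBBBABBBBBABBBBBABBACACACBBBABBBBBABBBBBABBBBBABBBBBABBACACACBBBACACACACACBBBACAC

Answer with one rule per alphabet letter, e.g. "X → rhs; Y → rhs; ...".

A->BBB, B->AC, C->ABB

  step 1 ⇒ step 2: ACACABB ⇒ BBB·ABB·BBB·ABB·BBB·AC·AC
    A ↦ BBB
    B ↦ AC
    C ↦ ABB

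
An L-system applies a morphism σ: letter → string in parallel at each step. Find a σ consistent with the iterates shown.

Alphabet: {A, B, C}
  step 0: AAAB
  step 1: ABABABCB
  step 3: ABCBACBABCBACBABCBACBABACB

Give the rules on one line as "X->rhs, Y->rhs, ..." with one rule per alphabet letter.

  step 0 ⇒ step 1: AAAB ⇒ AB·AB·AB·CB
    A ↦ AB
    B ↦ CB
    C ↦ A  (constrained at step 1)

A->AB, B->CB, C->A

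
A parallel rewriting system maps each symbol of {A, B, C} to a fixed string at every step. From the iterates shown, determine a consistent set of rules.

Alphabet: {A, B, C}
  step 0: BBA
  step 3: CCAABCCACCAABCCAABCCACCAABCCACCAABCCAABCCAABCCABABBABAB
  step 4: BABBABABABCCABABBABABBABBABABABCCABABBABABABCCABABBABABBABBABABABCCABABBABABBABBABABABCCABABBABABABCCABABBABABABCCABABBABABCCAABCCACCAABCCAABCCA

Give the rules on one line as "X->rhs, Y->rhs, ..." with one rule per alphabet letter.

  step 3 ⇒ step 4: CCAABCCACCAABCCAABCCACCAABCCACCAABCCAABCCAABCCABABBABAB ⇒ BAB·BAB·AB·AB·CCA·BAB·BAB·AB·BAB·BAB·AB·AB·CCA·BAB·BAB·AB·AB·CCA·BAB·BAB·AB·BAB·BAB·AB·AB·CCA·BAB·BAB·AB·BAB·BAB·AB·AB·CCA·BAB·BAB·AB·AB·CCA·BAB·BAB·AB·AB·CCA·BAB·BAB·AB·CCA·AB·CCA·CCA·AB·CCA·AB·CCA
    A ↦ AB
    B ↦ CCA
    C ↦ BAB

A->AB, B->CCA, C->BAB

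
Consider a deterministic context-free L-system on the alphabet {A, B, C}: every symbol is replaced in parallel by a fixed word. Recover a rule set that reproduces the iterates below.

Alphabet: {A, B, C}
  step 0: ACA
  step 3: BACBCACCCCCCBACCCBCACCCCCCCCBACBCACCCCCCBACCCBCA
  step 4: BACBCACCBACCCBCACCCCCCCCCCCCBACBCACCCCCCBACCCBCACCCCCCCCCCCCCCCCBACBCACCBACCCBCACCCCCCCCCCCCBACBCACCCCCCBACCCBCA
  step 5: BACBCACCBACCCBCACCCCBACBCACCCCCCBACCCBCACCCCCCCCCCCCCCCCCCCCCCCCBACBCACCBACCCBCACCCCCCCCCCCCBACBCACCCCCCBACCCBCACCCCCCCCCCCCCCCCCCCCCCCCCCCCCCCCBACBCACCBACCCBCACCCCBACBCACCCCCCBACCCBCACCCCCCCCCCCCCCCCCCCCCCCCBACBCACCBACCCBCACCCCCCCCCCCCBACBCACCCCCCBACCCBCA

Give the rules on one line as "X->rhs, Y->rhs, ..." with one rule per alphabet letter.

  step 4 ⇒ step 5: BACBCACCBACCCBCACCCCCCCCCCCCBACBCACCCCCCBACCCBCACCCCCCCCCCCCCCCCBACBCACCBACCCBCACCCCCCCCCCCCBACBCACCCCCCBACCCBCA ⇒ BAC·BCA·CC·BAC·CC·BCA·CC·CC·BAC·BCA·CC·CC·CC·BAC·CC·BCA·CC·CC·CC·CC·CC·CC·CC·CC·CC·CC·CC·CC·BAC·BCA·CC·BAC·CC·BCA·CC·CC·CC·CC·CC·CC·BAC·BCA·CC·CC·CC·BAC·CC·BCA·CC·CC·CC·CC·CC·CC·CC·CC·CC·CC·CC·CC·CC·CC·CC·CC·BAC·BCA·CC·BAC·CC·BCA·CC·CC·BAC·BCA·CC·CC·CC·BAC·CC·BCA·CC·CC·CC·CC·CC·CC·CC·CC·CC·CC·CC·CC·BAC·BCA·CC·BAC·CC·BCA·CC·CC·CC·CC·CC·CC·BAC·BCA·CC·CC·CC·BAC·CC·BCA
    A ↦ BCA
    B ↦ BAC
    C ↦ CC

A->BCA, B->BAC, C->CC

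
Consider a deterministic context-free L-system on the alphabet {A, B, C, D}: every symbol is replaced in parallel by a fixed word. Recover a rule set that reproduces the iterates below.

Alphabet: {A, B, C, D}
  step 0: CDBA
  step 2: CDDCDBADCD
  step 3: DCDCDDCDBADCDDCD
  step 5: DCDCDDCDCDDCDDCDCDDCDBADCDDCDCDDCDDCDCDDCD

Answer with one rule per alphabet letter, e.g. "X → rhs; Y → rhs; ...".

  step 2 ⇒ step 3: CDDCDBADCD ⇒ D·CD·CD·D·CD·BA·D·CD·D·CD
    A ↦ D
    B ↦ BA
    C ↦ D
    D ↦ CD

A->D, B->BA, C->D, D->CD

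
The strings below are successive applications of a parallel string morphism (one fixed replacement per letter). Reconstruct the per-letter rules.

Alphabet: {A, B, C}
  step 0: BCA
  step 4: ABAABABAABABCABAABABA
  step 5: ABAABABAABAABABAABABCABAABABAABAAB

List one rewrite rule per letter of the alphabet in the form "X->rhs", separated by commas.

  step 4 ⇒ step 5: ABAABABAABABCABAABABA ⇒ AB·A·AB·AB·A·AB·A·AB·AB·A·AB·A·BC·AB·A·AB·AB·A·AB·A·AB
    A ↦ AB
    B ↦ A
    C ↦ BC

A->AB, B->A, C->BC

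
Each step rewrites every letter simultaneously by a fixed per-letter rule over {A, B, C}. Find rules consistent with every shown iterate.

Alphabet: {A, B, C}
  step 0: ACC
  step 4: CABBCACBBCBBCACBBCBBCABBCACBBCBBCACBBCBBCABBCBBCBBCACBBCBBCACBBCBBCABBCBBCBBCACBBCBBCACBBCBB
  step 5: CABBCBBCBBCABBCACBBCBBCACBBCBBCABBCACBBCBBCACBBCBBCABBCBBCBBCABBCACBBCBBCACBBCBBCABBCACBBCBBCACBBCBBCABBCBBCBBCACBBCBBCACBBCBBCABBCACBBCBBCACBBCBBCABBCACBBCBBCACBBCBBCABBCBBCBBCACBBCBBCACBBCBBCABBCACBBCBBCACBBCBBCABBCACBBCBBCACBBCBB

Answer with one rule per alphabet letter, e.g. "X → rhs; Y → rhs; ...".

  step 4 ⇒ step 5: CABBCACBBCBBCACBBCBBCABBCACBBCBBCACBBCBBCABBCBBCBBCACBBCBBCACBBCBBCABBCBBCBBCACBBCBBCACBBCBB ⇒ CA·BB·CBB·CBB·CA·BB·CA·CBB·CBB·CA·CBB·CBB·CA·BB·CA·CBB·CBB·CA·CBB·CBB·CA·BB·CBB·CBB·CA·BB·CA·CBB·CBB·CA·CBB·CBB·CA·BB·CA·CBB·CBB·CA·CBB·CBB·CA·BB·CBB·CBB·CA·CBB·CBB·CA·CBB·CBB·CA·BB·CA·CBB·CBB·CA·CBB·CBB·CA·BB·CA·CBB·CBB·CA·CBB·CBB·CA·BB·CBB·CBB·CA·CBB·CBB·CA·CBB·CBB·CA·BB·CA·CBB·CBB·CA·CBB·CBB·CA·BB·CA·CBB·CBB·CA·CBB·CBB
    A ↦ BB
    B ↦ CBB
    C ↦ CA

A->BB, B->CBB, C->CA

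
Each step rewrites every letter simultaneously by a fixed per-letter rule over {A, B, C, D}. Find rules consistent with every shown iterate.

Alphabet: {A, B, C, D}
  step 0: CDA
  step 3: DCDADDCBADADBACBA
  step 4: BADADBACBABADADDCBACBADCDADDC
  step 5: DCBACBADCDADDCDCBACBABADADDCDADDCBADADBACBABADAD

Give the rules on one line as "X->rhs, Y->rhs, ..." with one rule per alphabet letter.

A->C, B->D, C->DAD, D->BA

  step 4 ⇒ step 5: BADADBACBABADADDCBACBADCDADDC ⇒ D·C·BA·C·BA·D·C·DAD·D·C·D·C·BA·C·BA·BA·DAD·D·C·DAD·D·C·BA·DAD·BA·C·BA·BA·DAD
    A ↦ C
    B ↦ D
    C ↦ DAD
    D ↦ BA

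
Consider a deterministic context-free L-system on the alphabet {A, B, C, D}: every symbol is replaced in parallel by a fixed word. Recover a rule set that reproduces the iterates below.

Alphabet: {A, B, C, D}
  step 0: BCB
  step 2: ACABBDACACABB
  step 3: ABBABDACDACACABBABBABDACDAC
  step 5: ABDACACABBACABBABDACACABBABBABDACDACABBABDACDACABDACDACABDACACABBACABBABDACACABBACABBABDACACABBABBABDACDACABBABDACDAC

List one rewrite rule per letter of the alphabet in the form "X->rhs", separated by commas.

  step 2 ⇒ step 3: ACABBDACACABB ⇒ AB·B·AB·DAC·DAC·AC·AB·B·AB·B·AB·DAC·DAC
    A ↦ AB
    B ↦ DAC
    C ↦ B
    D ↦ AC

A->AB, B->DAC, C->B, D->AC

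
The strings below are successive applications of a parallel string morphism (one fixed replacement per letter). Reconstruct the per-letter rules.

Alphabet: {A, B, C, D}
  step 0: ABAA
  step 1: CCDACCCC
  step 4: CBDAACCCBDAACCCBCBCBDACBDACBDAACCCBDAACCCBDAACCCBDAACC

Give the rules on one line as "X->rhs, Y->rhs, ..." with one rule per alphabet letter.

  step 0 ⇒ step 1: ABAA ⇒ CC·DA·CC·CC
    A ↦ CC
    B ↦ DA
    C ↦ CB  (constrained at step 1)
    D ↦ A  (constrained at step 1)

A->CC, B->DA, C->CB, D->A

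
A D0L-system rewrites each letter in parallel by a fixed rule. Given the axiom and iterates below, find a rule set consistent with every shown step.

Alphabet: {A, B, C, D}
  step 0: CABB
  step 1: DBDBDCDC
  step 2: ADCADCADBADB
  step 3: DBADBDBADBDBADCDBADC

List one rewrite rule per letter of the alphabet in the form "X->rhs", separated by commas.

A->DB, B->DC, C->DB, D->A

  step 2 ⇒ step 3: ADCADCADBADB ⇒ DB·A·DB·DB·A·DB·DB·A·DC·DB·A·DC
    A ↦ DB
    B ↦ DC
    C ↦ DB
    D ↦ A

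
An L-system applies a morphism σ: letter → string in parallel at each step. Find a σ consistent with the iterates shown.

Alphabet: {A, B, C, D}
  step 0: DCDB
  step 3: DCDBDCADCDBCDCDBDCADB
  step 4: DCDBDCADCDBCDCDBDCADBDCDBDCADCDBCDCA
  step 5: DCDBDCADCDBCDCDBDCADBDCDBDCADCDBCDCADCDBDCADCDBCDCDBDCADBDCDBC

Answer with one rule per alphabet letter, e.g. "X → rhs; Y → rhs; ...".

A->C, B->A, C->DB, D->DC

  step 4 ⇒ step 5: DCDBDCADCDBCDCDBDCADBDCDBDCADCDBCDCA ⇒ DC·DB·DC·A·DC·DB·C·DC·DB·DC·A·DB·DC·DB·DC·A·DC·DB·C·DC·A·DC·DB·DC·A·DC·DB·C·DC·DB·DC·A·DB·DC·DB·C
    A ↦ C
    B ↦ A
    C ↦ DB
    D ↦ DC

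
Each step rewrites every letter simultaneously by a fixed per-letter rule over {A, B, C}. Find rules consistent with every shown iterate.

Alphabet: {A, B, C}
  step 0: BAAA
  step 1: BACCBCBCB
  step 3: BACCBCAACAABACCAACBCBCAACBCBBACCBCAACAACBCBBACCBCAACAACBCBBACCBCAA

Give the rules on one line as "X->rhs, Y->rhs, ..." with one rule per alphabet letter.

  step 0 ⇒ step 1: BAAA ⇒ BAC·CB·CB·CB
    A ↦ CB
    B ↦ BAC
    C ↦ CAA  (constrained at step 1)

A->CB, B->BAC, C->CAA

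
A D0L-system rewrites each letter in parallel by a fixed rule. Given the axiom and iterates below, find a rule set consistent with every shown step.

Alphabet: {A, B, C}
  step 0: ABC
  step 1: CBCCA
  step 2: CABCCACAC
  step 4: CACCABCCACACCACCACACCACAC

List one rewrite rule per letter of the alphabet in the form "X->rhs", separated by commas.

  step 1 ⇒ step 2: CBCCA ⇒ CA·BC·CA·CA·C
    A ↦ C
    B ↦ BC
    C ↦ CA

A->C, B->BC, C->CA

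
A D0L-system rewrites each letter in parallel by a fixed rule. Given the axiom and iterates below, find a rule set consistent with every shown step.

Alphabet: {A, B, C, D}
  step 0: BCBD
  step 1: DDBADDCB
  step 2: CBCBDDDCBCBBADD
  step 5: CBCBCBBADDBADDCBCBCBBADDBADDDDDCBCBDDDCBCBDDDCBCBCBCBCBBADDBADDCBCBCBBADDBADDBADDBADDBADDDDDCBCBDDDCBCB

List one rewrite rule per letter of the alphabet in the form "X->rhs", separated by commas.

A->D, B->DD, C->BA, D->CB

  step 1 ⇒ step 2: DDBADDCB ⇒ CB·CB·DD·D·CB·CB·BA·DD
    A ↦ D
    B ↦ DD
    C ↦ BA
    D ↦ CB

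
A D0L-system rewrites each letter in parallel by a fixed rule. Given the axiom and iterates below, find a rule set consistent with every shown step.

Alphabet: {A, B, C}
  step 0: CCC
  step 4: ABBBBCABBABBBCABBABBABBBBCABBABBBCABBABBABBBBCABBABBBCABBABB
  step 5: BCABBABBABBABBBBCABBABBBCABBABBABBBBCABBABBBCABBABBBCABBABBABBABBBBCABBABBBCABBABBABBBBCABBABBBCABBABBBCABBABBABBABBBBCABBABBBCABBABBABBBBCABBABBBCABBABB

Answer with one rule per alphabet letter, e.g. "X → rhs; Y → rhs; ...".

A->BC, B->ABB, C->B

  step 4 ⇒ step 5: ABBBBCABBABBBCABBABBABBBBCABBABBBCABBABBABBBBCABBABBBCABBABB ⇒ BC·ABB·ABB·ABB·ABB·B·BC·ABB·ABB·BC·ABB·ABB·ABB·B·BC·ABB·ABB·BC·ABB·ABB·BC·ABB·ABB·ABB·ABB·B·BC·ABB·ABB·BC·ABB·ABB·ABB·B·BC·ABB·ABB·BC·ABB·ABB·BC·ABB·ABB·ABB·ABB·B·BC·ABB·ABB·BC·ABB·ABB·ABB·B·BC·ABB·ABB·BC·ABB·ABB
    A ↦ BC
    B ↦ ABB
    C ↦ B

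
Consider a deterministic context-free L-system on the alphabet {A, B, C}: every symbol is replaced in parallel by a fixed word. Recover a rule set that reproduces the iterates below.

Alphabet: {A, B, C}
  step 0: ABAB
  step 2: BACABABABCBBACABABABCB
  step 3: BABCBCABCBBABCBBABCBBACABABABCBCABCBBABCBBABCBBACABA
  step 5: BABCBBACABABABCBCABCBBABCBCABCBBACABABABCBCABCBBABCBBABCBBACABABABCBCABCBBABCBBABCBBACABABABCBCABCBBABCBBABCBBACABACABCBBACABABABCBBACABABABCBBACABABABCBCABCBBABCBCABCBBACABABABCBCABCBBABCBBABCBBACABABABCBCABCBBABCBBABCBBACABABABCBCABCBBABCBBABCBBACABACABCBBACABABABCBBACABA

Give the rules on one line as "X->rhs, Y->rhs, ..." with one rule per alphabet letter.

A->BCB, B->BA, C->CA

  step 2 ⇒ step 3: BACABABABCBBACABABABCB ⇒ BA·BCB·CA·BCB·BA·BCB·BA·BCB·BA·CA·BA·BA·BCB·CA·BCB·BA·BCB·BA·BCB·BA·CA·BA
    A ↦ BCB
    B ↦ BA
    C ↦ CA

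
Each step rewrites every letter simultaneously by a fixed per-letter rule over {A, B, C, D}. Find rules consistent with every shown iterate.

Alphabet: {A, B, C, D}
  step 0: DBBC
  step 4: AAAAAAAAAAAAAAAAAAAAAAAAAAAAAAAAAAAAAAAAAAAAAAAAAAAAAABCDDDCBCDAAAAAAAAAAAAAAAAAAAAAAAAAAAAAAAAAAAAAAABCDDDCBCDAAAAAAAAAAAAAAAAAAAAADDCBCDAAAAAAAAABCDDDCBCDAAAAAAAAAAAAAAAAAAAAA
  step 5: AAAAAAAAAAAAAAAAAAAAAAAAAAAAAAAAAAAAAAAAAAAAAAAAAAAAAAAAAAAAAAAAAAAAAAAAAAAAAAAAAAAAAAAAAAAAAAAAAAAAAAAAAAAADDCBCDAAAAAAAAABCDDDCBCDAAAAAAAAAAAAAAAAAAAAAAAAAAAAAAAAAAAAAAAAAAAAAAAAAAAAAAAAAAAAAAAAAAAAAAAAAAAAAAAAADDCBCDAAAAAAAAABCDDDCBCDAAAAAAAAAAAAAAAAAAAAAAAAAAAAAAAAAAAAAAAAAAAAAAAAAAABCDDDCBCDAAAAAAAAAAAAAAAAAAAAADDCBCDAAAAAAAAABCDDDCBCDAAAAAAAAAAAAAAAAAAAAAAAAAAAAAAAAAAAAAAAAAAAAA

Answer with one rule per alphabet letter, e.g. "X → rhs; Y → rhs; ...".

A->AA, B->DDC, C->BCD, D->AAA

  step 4 ⇒ step 5: AAAAAAAAAAAAAAAAAAAAAAAAAAAAAAAAAAAAAAAAAAAAAAAAAAAAAABCDDDCBCDAAAAAAAAAAAAAAAAAAAAAAAAAAAAAAAAAAAAAAABCDDDCBCDAAAAAAAAAAAAAAAAAAAAADDCBCDAAAAAAAAABCDDDCBCDAAAAAAAAAAAAAAAAAAAAA ⇒ AA·AA·AA·AA·AA·AA·AA·AA·AA·AA·AA·AA·AA·AA·AA·AA·AA·AA·AA·AA·AA·AA·AA·AA·AA·AA·AA·AA·AA·AA·AA·AA·AA·AA·AA·AA·AA·AA·AA·AA·AA·AA·AA·AA·AA·AA·AA·AA·AA·AA·AA·AA·AA·AA·DDC·BCD·AAA·AAA·AAA·BCD·DDC·BCD·AAA·AA·AA·AA·AA·AA·AA·AA·AA·AA·AA·AA·AA·AA·AA·AA·AA·AA·AA·AA·AA·AA·AA·AA·AA·AA·AA·AA·AA·AA·AA·AA·AA·AA·AA·AA·AA·AA·AA·AA·DDC·BCD·AAA·AAA·AAA·BCD·DDC·BCD·AAA·AA·AA·AA·AA·AA·AA·AA·AA·AA·AA·AA·AA·AA·AA·AA·AA·AA·AA·AA·AA·AA·AAA·AAA·BCD·DDC·BCD·AAA·AA·AA·AA·AA·AA·AA·AA·AA·AA·DDC·BCD·AAA·AAA·AAA·BCD·DDC·BCD·AAA·AA·AA·AA·AA·AA·AA·AA·AA·AA·AA·AA·AA·AA·AA·AA·AA·AA·AA·AA·AA·AA
    A ↦ AA
    B ↦ DDC
    C ↦ BCD
    D ↦ AAA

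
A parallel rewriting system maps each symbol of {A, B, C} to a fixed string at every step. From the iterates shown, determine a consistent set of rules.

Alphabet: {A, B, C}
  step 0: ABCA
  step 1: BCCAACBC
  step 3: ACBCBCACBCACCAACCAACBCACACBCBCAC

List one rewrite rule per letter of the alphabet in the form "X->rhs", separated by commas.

  step 0 ⇒ step 1: ABCA ⇒ BC·CA·AC·BC
    A ↦ BC
    B ↦ CA
    C ↦ AC

A->BC, B->CA, C->AC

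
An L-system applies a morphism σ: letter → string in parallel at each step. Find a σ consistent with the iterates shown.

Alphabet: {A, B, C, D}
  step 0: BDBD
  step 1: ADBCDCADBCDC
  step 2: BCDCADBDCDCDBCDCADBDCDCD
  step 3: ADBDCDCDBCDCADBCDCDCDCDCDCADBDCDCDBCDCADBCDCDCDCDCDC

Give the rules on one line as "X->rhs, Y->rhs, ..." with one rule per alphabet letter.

  step 2 ⇒ step 3: BCDCADBDCDCDBCDCADBDCDCD ⇒ ADB·D·CDC·D·B·CDC·ADB·CDC·D·CDC·D·CDC·ADB·D·CDC·D·B·CDC·ADB·CDC·D·CDC·D·CDC
    A ↦ B
    B ↦ ADB
    C ↦ D
    D ↦ CDC

A->B, B->ADB, C->D, D->CDC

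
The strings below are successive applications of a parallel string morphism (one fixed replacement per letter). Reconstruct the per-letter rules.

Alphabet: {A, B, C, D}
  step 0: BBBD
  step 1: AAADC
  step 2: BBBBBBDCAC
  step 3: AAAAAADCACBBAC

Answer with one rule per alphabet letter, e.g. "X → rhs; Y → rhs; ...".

  step 2 ⇒ step 3: BBBBBBDCAC ⇒ A·A·A·A·A·A·DC·AC·BB·AC
    A ↦ BB
    B ↦ A
    C ↦ AC
    D ↦ DC

A->BB, B->A, C->AC, D->DC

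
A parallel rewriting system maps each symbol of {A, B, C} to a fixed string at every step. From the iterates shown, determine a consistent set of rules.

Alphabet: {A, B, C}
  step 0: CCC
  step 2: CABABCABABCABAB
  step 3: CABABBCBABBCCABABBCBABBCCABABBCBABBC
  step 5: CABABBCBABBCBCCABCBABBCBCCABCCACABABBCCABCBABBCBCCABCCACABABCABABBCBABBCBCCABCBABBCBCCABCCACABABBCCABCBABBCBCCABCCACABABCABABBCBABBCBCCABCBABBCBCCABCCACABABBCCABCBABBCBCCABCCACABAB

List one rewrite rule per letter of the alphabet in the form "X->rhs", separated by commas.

A->BAB, B->BC, C->CA

  step 2 ⇒ step 3: CABABCABABCABAB ⇒ CA·BAB·BC·BAB·BC·CA·BAB·BC·BAB·BC·CA·BAB·BC·BAB·BC
    A ↦ BAB
    B ↦ BC
    C ↦ CA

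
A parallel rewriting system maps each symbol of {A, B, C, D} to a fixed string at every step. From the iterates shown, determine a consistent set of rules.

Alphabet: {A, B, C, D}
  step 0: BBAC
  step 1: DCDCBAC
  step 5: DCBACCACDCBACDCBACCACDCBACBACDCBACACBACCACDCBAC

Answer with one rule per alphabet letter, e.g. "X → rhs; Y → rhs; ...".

  step 0 ⇒ step 1: BBAC ⇒ DC·DC·B·AC
    A ↦ B
    B ↦ DC
    C ↦ AC
    D ↦ C  (constrained at step 1)

A->B, B->DC, C->AC, D->C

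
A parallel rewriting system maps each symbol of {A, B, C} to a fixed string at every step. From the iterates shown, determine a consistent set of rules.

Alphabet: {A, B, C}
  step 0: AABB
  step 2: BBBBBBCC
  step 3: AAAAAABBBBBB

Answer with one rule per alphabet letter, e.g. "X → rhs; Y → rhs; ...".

A->C, B->A, C->BBB

  step 2 ⇒ step 3: BBBBBBCC ⇒ A·A·A·A·A·A·BBB·BBB
    B ↦ A
    C ↦ BBB
    A ↦ C  (constrained at step 0)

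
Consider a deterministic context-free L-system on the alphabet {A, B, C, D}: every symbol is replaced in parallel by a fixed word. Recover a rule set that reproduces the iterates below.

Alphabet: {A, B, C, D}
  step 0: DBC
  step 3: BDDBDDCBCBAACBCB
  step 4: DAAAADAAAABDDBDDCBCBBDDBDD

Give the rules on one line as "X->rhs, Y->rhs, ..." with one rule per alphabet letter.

  step 3 ⇒ step 4: BDDBDDCBCBAACBCB ⇒ D·AA·AA·D·AA·AA·BD·D·BD·D·CB·CB·BD·D·BD·D
    A ↦ CB
    B ↦ D
    C ↦ BD
    D ↦ AA

A->CB, B->D, C->BD, D->AA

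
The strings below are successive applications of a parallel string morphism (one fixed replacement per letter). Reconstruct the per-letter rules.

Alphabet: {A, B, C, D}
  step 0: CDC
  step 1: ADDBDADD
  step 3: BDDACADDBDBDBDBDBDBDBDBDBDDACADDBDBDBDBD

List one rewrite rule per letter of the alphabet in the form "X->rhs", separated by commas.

  step 0 ⇒ step 1: CDC ⇒ ADD·BD·ADD
    C ↦ ADD
    D ↦ BD
    A ↦ DAC  (constrained at step 1)
    B ↦ BD  (constrained at step 1)

A->DAC, B->BD, C->ADD, D->BD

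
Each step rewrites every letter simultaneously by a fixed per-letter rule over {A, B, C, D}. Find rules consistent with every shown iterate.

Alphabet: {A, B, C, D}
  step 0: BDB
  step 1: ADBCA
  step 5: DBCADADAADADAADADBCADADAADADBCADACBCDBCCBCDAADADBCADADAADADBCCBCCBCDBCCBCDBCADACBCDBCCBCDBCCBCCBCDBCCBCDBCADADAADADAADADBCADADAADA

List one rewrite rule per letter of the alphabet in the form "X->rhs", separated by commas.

  step 0 ⇒ step 1: BDB ⇒ A·DBC·A
    B ↦ A
    D ↦ DBC
    A ↦ CBC  (constrained at step 1)
    C ↦ DA  (constrained at step 1)

A->CBC, B->A, C->DA, D->DBC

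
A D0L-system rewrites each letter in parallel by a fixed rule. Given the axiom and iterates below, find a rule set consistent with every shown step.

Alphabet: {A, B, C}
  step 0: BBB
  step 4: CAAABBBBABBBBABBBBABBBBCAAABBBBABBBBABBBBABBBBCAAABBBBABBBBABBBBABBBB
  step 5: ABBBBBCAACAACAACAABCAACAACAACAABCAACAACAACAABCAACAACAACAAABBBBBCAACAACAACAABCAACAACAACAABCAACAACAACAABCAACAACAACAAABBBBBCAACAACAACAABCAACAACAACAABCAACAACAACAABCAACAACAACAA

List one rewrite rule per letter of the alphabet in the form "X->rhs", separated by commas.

A->B, B->CAA, C->ABB

  step 4 ⇒ step 5: CAAABBBBABBBBABBBBABBBBCAAABBBBABBBBABBBBABBBBCAAABBBBABBBBABBBBABBBB ⇒ ABB·B·B·B·CAA·CAA·CAA·CAA·B·CAA·CAA·CAA·CAA·B·CAA·CAA·CAA·CAA·B·CAA·CAA·CAA·CAA·ABB·B·B·B·CAA·CAA·CAA·CAA·B·CAA·CAA·CAA·CAA·B·CAA·CAA·CAA·CAA·B·CAA·CAA·CAA·CAA·ABB·B·B·B·CAA·CAA·CAA·CAA·B·CAA·CAA·CAA·CAA·B·CAA·CAA·CAA·CAA·B·CAA·CAA·CAA·CAA
    A ↦ B
    B ↦ CAA
    C ↦ ABB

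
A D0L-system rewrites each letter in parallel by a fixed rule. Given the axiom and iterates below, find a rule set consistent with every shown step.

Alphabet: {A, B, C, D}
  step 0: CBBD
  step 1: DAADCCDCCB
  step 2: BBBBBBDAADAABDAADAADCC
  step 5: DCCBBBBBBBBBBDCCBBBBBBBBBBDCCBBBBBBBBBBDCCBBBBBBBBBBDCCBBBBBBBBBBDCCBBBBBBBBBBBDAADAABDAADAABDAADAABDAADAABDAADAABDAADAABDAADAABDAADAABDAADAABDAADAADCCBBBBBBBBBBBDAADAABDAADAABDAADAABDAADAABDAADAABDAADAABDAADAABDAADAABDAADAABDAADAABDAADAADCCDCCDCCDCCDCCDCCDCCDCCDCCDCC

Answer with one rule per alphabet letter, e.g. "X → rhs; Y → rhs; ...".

  step 1 ⇒ step 2: DAADCCDCCB ⇒ B·BB·BB·B·DAA·DAA·B·DAA·DAA·DCC
    A ↦ BB
    B ↦ DCC
    C ↦ DAA
    D ↦ B

A->BB, B->DCC, C->DAA, D->B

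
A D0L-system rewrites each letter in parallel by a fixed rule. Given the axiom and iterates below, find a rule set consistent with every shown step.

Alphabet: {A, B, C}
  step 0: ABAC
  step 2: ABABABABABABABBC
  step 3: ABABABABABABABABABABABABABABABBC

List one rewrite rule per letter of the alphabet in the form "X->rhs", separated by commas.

  step 2 ⇒ step 3: ABABABABABABABBC ⇒ AB·AB·AB·AB·AB·AB·AB·AB·AB·AB·AB·AB·AB·AB·AB·BC
    A ↦ AB
    B ↦ AB
    C ↦ BC

A->AB, B->AB, C->BC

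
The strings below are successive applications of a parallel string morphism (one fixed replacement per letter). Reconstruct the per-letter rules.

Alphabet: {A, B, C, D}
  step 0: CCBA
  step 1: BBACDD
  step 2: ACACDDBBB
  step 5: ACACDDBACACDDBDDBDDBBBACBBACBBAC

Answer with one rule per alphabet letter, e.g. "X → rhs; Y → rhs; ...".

  step 1 ⇒ step 2: BBACDD ⇒ AC·AC·DD·B·B·B
    A ↦ DD
    B ↦ AC
    C ↦ B
    D ↦ B

A->DD, B->AC, C->B, D->B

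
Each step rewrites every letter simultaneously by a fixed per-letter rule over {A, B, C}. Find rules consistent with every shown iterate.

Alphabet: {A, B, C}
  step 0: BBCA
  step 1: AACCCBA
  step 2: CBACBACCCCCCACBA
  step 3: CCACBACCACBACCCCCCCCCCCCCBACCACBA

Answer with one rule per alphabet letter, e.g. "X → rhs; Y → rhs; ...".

  step 2 ⇒ step 3: CBACBACCCCCCACBA ⇒ CC·A·CBA·CC·A·CBA·CC·CC·CC·CC·CC·CC·CBA·CC·A·CBA
    A ↦ CBA
    B ↦ A
    C ↦ CC

A->CBA, B->A, C->CC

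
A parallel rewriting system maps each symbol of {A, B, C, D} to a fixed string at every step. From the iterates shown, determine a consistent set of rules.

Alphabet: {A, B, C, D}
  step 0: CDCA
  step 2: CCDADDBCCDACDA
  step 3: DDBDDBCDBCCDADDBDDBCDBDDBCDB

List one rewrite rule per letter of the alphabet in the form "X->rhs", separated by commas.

  step 2 ⇒ step 3: CCDADDBCCDACDA ⇒ DDB·DDB·C·DB·C·C·DA·DDB·DDB·C·DB·DDB·C·DB
    A ↦ DB
    B ↦ DA
    C ↦ DDB
    D ↦ C

A->DB, B->DA, C->DDB, D->C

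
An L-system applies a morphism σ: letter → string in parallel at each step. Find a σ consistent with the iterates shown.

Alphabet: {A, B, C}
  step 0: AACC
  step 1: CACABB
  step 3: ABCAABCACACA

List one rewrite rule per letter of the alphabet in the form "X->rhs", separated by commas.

  step 0 ⇒ step 1: AACC ⇒ CA·CA·B·B
    A ↦ CA
    C ↦ B
    B ↦ A  (constrained at step 1)

A->CA, B->A, C->B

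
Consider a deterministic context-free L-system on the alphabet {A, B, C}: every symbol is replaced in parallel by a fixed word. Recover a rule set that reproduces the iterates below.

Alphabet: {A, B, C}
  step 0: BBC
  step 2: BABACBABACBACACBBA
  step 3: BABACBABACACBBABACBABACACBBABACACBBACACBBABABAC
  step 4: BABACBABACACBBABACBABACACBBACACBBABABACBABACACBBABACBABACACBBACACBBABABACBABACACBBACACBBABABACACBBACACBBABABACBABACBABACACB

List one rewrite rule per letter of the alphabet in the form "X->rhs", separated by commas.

A->BAC, B->BA, C->ACB

  step 3 ⇒ step 4: BABACBABACACBBABACBABACACBBABACACBBACACBBABABAC ⇒ BA·BAC·BA·BAC·ACB·BA·BAC·BA·BAC·ACB·BAC·ACB·BA·BA·BAC·BA·BAC·ACB·BA·BAC·BA·BAC·ACB·BAC·ACB·BA·BA·BAC·BA·BAC·ACB·BAC·ACB·BA·BA·BAC·ACB·BAC·ACB·BA·BA·BAC·BA·BAC·BA·BAC·ACB
    A ↦ BAC
    B ↦ BA
    C ↦ ACB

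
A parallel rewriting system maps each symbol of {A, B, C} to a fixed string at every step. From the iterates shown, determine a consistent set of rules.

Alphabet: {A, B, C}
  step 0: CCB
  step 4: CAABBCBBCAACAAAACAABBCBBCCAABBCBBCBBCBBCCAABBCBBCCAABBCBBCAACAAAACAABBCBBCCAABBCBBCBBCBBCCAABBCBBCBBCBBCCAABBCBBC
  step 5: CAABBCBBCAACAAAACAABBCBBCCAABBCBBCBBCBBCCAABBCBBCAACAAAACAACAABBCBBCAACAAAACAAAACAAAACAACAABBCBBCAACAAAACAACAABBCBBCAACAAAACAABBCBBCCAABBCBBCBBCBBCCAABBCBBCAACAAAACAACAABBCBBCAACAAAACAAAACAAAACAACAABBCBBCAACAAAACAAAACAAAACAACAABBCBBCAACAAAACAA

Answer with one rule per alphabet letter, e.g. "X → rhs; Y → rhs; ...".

A->BBC, B->A, C->CAA

  step 4 ⇒ step 5: CAABBCBBCAACAAAACAABBCBBCCAABBCBBCBBCBBCCAABBCBBCCAABBCBBCAACAAAACAABBCBBCCAABBCBBCBBCBBCCAABBCBBCBBCBBCCAABBCBBC ⇒ CAA·BBC·BBC·A·A·CAA·A·A·CAA·BBC·BBC·CAA·BBC·BBC·BBC·BBC·CAA·BBC·BBC·A·A·CAA·A·A·CAA·CAA·BBC·BBC·A·A·CAA·A·A·CAA·A·A·CAA·A·A·CAA·CAA·BBC·BBC·A·A·CAA·A·A·CAA·CAA·BBC·BBC·A·A·CAA·A·A·CAA·BBC·BBC·CAA·BBC·BBC·BBC·BBC·CAA·BBC·BBC·A·A·CAA·A·A·CAA·CAA·BBC·BBC·A·A·CAA·A·A·CAA·A·A·CAA·A·A·CAA·CAA·BBC·BBC·A·A·CAA·A·A·CAA·A·A·CAA·A·A·CAA·CAA·BBC·BBC·A·A·CAA·A·A·CAA
    A ↦ BBC
    B ↦ A
    C ↦ CAA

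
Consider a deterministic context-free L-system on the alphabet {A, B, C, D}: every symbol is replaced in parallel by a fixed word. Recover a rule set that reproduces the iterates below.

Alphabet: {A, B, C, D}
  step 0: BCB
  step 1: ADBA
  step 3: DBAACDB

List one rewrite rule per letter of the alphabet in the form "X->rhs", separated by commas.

  step 0 ⇒ step 1: BCB ⇒ A·DB·A
    B ↦ A
    C ↦ DB
    A ↦ C  (constrained at step 1)
    D ↦ BB  (constrained at step 1)

A->C, B->A, C->DB, D->BB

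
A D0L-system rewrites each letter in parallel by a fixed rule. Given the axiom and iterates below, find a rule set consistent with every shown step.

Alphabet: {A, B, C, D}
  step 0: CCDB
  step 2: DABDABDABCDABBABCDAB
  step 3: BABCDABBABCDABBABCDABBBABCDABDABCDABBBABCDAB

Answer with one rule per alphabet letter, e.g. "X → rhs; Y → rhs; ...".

  step 2 ⇒ step 3: DABDABDABCDABBABCDAB ⇒ BAB·C·DAB·BAB·C·DAB·BAB·C·DAB·B·BAB·C·DAB·DAB·C·DAB·B·BAB·C·DAB
    A ↦ C
    B ↦ DAB
    C ↦ B
    D ↦ BAB

A->C, B->DAB, C->B, D->BAB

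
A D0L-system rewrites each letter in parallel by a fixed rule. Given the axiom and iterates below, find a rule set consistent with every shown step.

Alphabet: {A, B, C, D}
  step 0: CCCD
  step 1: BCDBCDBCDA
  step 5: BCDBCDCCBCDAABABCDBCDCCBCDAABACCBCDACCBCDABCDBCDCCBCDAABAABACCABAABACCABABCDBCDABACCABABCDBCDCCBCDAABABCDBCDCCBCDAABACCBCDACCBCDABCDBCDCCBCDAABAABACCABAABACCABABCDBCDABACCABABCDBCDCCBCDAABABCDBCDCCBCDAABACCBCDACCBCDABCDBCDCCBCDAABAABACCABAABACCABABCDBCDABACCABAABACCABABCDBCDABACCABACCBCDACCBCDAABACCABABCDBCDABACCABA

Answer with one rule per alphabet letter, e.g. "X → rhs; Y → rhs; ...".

A->ABA, B->CC, C->BCD, D->A

  step 0 ⇒ step 1: CCCD ⇒ BCD·BCD·BCD·A
    C ↦ BCD
    D ↦ A
    A ↦ ABA  (constrained at step 1)
    B ↦ CC  (constrained at step 1)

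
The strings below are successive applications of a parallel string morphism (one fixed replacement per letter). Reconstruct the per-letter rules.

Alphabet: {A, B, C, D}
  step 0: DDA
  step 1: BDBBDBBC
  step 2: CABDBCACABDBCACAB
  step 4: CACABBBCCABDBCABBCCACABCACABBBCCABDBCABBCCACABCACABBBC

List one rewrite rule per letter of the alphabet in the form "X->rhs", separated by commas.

A->BC, B->CA, C->B, D->BDB

  step 1 ⇒ step 2: BDBBDBBC ⇒ CA·BDB·CA·CA·BDB·CA·CA·B
    B ↦ CA
    C ↦ B
    D ↦ BDB
  step 0 ⇒ step 1: DDA ⇒ BDB·BDB·BC
    A ↦ BC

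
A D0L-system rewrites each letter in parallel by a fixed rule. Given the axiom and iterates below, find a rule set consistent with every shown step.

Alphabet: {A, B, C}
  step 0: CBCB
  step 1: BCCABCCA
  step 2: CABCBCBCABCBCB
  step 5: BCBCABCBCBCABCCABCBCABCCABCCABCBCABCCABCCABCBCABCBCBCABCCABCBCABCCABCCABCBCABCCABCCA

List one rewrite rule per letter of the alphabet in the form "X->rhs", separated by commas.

  step 1 ⇒ step 2: BCCABCCA ⇒ CA·BC·BC·B·CA·BC·BC·B
    A ↦ B
    B ↦ CA
    C ↦ BC

A->B, B->CA, C->BC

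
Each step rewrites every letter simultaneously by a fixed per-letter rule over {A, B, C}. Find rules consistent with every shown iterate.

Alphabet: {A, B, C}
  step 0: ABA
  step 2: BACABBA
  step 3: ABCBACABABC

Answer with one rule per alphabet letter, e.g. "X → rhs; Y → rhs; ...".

  step 2 ⇒ step 3: BACABBA ⇒ AB·C·BA·C·AB·AB·C
    A ↦ C
    B ↦ AB
    C ↦ BA

A->C, B->AB, C->BA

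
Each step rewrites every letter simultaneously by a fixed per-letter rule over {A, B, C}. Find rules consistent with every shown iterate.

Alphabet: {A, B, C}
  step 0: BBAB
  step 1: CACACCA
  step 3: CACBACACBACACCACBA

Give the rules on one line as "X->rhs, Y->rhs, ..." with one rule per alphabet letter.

  step 0 ⇒ step 1: BBAB ⇒ CA·CA·C·CA
    A ↦ C
    B ↦ CA
    C ↦ BA  (constrained at step 1)

A->C, B->CA, C->BA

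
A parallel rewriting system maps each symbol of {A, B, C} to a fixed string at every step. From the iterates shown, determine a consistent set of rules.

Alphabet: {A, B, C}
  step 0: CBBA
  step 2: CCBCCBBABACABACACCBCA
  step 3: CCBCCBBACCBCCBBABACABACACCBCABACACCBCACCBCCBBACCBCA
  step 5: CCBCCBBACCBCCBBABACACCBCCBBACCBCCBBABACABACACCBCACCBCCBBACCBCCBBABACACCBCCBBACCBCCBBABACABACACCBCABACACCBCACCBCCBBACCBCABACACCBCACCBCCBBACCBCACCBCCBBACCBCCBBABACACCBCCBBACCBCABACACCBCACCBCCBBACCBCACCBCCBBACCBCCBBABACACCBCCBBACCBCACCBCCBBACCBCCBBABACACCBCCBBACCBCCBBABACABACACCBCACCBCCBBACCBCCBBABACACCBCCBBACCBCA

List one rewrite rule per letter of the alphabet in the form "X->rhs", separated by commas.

  step 2 ⇒ step 3: CCBCCBBABACABACACCBCA ⇒ CCB·CCB·BA·CCB·CCB·BA·BA·CA·BA·CA·CCB·CA·BA·CA·CCB·CA·CCB·CCB·BA·CCB·CA
    A ↦ CA
    B ↦ BA
    C ↦ CCB

A->CA, B->BA, C->CCB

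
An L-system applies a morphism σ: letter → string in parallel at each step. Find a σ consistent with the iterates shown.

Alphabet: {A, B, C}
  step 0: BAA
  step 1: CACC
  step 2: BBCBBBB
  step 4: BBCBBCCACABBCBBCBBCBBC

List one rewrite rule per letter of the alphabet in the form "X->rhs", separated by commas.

A->C, B->CA, C->BB

  step 1 ⇒ step 2: CACC ⇒ BB·C·BB·BB
    A ↦ C
    C ↦ BB
  step 0 ⇒ step 1: BAA ⇒ CA·C·C
    B ↦ CA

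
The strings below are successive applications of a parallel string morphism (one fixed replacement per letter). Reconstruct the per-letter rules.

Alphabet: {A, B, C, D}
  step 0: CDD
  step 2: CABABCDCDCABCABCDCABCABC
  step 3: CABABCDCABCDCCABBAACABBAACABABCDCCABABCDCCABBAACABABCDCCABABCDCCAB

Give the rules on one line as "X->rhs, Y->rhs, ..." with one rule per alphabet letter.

A->ABC, B->DC, C->CAB, D->BAA

  step 2 ⇒ step 3: CABABCDCDCABCABCDCABCABC ⇒ CAB·ABC·DC·ABC·DC·CAB·BAA·CAB·BAA·CAB·ABC·DC·CAB·ABC·DC·CAB·BAA·CAB·ABC·DC·CAB·ABC·DC·CAB
    A ↦ ABC
    B ↦ DC
    C ↦ CAB
    D ↦ BAA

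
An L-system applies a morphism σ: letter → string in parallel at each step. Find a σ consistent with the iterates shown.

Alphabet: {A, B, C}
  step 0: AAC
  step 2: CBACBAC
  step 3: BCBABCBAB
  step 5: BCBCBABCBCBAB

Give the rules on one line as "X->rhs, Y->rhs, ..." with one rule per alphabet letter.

  step 2 ⇒ step 3: CBACBAC ⇒ B·C·BA·B·C·BA·B
    A ↦ BA
    B ↦ C
    C ↦ B

A->BA, B->C, C->B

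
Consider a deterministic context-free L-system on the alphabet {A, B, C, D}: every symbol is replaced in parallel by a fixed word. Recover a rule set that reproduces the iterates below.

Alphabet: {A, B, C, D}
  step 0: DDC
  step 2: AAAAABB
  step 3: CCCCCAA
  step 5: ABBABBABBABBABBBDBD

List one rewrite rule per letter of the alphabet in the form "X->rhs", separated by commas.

  step 2 ⇒ step 3: AAAAABB ⇒ C·C·C·C·C·A·A
    A ↦ C
    B ↦ A
    C ↦ BD  (constrained at step 0)
    D ↦ BB  (constrained at step 0)

A->C, B->A, C->BD, D->BB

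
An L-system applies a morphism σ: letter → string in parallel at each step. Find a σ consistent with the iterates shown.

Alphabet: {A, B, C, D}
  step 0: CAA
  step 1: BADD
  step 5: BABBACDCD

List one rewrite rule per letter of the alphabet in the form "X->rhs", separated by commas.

  step 0 ⇒ step 1: CAA ⇒ BA·D·D
    A ↦ D
    C ↦ BA
    B ↦ C  (constrained at step 1)
    D ↦ B  (constrained at step 1)

A->D, B->C, C->BA, D->B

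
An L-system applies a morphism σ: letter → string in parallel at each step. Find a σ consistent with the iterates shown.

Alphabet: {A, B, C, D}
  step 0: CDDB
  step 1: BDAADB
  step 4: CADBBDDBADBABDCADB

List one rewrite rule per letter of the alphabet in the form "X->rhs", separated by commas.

A->C, B->DB, C->BD, D->A

  step 0 ⇒ step 1: CDDB ⇒ BD·A·A·DB
    B ↦ DB
    C ↦ BD
    D ↦ A
    A ↦ C  (constrained at step 1)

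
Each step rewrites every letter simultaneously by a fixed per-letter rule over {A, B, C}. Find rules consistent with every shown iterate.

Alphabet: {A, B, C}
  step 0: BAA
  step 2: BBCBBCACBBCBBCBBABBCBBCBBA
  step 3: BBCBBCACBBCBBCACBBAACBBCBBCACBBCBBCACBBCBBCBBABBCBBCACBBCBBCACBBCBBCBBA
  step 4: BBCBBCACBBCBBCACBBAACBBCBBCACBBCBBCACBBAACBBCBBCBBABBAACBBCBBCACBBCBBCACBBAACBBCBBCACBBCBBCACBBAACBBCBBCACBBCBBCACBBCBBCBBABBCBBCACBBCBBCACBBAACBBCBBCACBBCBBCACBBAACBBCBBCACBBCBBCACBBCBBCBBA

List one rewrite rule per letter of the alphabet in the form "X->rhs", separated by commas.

  step 3 ⇒ step 4: BBCBBCACBBCBBCACBBAACBBCBBCACBBCBBCACBBCBBCBBABBCBBCACBBCBBCACBBCBBCBBA ⇒ BBC·BBC·AC·BBC·BBC·AC·BBA·AC·BBC·BBC·AC·BBC·BBC·AC·BBA·AC·BBC·BBC·BBA·BBA·AC·BBC·BBC·AC·BBC·BBC·AC·BBA·AC·BBC·BBC·AC·BBC·BBC·AC·BBA·AC·BBC·BBC·AC·BBC·BBC·AC·BBC·BBC·BBA·BBC·BBC·AC·BBC·BBC·AC·BBA·AC·BBC·BBC·AC·BBC·BBC·AC·BBA·AC·BBC·BBC·AC·BBC·BBC·AC·BBC·BBC·BBA
    A ↦ BBA
    B ↦ BBC
    C ↦ AC

A->BBA, B->BBC, C->AC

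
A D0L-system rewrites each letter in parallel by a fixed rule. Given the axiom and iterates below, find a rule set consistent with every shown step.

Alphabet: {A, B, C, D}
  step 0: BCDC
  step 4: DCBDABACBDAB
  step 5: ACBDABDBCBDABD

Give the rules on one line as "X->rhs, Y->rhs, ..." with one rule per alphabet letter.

  step 4 ⇒ step 5: DCBDABACBDAB ⇒ A·CB·D·A·B·D·B·CB·D·A·B·D
    A ↦ B
    B ↦ D
    C ↦ CB
    D ↦ A

A->B, B->D, C->CB, D->A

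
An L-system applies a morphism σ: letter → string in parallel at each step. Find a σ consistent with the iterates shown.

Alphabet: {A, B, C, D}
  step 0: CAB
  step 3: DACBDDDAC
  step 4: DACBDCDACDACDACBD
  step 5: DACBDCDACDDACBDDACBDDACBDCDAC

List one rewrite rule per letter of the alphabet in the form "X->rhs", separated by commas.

  step 4 ⇒ step 5: DACBDCDACDACDACBD ⇒ DAC·B·D·C·DAC·D·DAC·B·D·DAC·B·D·DAC·B·D·C·DAC
    A ↦ B
    B ↦ C
    C ↦ D
    D ↦ DAC

A->B, B->C, C->D, D->DAC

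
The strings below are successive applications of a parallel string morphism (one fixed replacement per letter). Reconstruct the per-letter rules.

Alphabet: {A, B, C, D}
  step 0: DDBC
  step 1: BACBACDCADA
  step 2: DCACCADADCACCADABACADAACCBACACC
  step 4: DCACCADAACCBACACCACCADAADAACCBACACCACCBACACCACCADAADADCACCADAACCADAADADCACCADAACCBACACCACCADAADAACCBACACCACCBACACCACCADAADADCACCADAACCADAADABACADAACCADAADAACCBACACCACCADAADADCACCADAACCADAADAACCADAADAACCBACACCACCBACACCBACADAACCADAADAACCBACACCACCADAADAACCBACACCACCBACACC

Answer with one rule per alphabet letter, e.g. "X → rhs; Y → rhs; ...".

A->ACC, B->DC, C->ADA, D->BAC

  step 1 ⇒ step 2: BACBACDCADA ⇒ DC·ACC·ADA·DC·ACC·ADA·BAC·ADA·ACC·BAC·ACC
    A ↦ ACC
    B ↦ DC
    C ↦ ADA
    D ↦ BAC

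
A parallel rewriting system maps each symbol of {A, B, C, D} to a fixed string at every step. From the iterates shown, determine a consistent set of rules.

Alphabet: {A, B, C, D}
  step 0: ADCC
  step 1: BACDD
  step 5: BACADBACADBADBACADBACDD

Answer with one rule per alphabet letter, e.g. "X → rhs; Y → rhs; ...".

  step 0 ⇒ step 1: ADCC ⇒ BA·C·D·D
    A ↦ BA
    C ↦ D
    D ↦ C
    B ↦ AD  (constrained at step 1)

A->BA, B->AD, C->D, D->C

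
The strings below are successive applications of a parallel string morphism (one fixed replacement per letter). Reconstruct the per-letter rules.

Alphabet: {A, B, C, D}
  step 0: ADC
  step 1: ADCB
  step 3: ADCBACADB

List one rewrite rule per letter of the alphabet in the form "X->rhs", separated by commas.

A->AD, B->AC, C->B, D->C

  step 0 ⇒ step 1: ADC ⇒ AD·C·B
    A ↦ AD
    C ↦ B
    D ↦ C
    B ↦ AC  (constrained at step 1)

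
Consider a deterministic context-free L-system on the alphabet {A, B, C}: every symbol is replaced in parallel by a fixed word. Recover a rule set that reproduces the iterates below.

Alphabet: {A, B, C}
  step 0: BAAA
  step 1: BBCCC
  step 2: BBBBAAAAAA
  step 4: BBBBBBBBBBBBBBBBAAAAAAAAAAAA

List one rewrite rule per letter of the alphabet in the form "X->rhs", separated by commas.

A->C, B->BB, C->AA

  step 1 ⇒ step 2: BBCCC ⇒ BB·BB·AA·AA·AA
    B ↦ BB
    C ↦ AA
  step 0 ⇒ step 1: BAAA ⇒ BB·C·C·C
    A ↦ C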